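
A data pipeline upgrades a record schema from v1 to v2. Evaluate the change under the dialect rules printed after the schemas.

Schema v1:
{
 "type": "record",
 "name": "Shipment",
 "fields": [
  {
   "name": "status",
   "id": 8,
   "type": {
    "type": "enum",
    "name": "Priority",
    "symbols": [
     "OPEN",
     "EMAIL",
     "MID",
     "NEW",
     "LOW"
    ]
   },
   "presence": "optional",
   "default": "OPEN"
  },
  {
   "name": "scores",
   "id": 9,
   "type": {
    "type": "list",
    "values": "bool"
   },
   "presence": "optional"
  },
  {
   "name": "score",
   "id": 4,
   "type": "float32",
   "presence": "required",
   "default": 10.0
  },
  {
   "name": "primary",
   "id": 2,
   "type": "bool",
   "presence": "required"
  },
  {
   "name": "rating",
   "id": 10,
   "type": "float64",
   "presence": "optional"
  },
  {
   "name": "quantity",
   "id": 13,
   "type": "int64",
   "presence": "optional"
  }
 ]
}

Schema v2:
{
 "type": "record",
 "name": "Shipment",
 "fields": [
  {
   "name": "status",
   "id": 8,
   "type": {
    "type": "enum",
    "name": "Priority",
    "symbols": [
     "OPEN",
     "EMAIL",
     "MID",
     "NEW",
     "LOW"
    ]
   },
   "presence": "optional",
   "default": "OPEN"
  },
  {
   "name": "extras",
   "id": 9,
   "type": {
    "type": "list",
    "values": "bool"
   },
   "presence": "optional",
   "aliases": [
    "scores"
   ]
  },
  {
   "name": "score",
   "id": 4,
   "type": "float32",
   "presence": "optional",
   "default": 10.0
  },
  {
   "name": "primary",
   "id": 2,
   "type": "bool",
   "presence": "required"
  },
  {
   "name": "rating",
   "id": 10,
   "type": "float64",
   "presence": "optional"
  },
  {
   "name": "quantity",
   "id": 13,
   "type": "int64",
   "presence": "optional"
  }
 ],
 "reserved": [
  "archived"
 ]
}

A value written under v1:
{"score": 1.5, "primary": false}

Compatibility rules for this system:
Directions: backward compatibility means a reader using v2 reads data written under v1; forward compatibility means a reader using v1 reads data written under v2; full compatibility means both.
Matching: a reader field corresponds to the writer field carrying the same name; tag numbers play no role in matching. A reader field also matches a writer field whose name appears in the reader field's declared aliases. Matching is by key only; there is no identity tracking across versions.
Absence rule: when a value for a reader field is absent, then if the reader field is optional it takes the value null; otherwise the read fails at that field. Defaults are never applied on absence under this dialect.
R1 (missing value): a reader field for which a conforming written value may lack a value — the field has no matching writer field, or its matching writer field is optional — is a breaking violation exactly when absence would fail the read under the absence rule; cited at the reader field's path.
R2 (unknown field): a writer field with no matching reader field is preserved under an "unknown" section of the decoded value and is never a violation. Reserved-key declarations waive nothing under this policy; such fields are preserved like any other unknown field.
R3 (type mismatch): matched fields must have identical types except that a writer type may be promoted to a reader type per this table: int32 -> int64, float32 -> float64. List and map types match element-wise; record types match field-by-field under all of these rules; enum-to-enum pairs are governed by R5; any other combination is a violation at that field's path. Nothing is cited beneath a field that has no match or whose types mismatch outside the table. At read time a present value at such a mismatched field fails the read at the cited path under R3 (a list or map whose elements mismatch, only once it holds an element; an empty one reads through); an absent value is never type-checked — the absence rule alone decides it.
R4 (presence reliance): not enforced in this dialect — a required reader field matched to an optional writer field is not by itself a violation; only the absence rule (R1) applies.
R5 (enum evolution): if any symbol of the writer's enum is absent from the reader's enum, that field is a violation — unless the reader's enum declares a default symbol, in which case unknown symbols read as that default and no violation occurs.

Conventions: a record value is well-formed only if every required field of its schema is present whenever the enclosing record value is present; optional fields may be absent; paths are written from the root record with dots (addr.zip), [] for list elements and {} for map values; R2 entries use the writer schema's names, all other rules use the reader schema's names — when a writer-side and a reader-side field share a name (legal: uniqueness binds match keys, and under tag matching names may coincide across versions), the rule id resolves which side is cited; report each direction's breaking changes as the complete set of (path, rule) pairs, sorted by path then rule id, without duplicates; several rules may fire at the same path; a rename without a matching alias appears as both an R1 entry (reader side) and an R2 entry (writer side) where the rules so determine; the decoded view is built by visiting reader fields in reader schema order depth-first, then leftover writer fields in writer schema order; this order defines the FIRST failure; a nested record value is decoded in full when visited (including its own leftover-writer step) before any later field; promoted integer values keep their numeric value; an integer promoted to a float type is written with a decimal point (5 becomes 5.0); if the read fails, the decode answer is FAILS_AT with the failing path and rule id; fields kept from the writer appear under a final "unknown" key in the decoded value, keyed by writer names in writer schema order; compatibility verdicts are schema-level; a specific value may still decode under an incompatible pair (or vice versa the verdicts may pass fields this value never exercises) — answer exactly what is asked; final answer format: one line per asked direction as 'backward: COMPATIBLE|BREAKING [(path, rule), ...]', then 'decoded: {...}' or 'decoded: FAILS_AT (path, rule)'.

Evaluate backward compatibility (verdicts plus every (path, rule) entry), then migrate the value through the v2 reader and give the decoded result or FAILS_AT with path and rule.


each type pair in Shipment: writer, then reader
backward on Shipment — v2 reading data written by v1:
  status <- status (Priority -> Priority, writer optional)
  extras <- scores (list<bool> -> list<bool>, writer optional)
  score <- score (float32 -> float32, writer required)
  primary <- primary (bool -> bool, writer required)
  rating <- rating (float64 -> float64, writer optional)
  quantity <- quantity (int64 -> int64, writer optional)
  => backward verdict for Shipment: COMPATIBLE, no violations
decoding the Shipment value with the v2 reader:
  status := null (not supplied -> null)
  extras := null (not supplied -> null)
  score := 1.5
  primary := false
  rating := null (not supplied -> null)
  quantity := null (not supplied -> null)
  => decoded: {"status": null, "extras": null, "score": 1.5, "primary": false, "rating": null, "quantity": null}
diffs on Shipment not affecting the asked answer:
  field score in record Shipment: required changed to optional -> its effect on Shipment is confined to the forward direction, not asked

backward: COMPATIBLE []; decoded: {"status": null, "extras": null, "score": 1.5, "primary": false, "rating": null, "quantity": null}


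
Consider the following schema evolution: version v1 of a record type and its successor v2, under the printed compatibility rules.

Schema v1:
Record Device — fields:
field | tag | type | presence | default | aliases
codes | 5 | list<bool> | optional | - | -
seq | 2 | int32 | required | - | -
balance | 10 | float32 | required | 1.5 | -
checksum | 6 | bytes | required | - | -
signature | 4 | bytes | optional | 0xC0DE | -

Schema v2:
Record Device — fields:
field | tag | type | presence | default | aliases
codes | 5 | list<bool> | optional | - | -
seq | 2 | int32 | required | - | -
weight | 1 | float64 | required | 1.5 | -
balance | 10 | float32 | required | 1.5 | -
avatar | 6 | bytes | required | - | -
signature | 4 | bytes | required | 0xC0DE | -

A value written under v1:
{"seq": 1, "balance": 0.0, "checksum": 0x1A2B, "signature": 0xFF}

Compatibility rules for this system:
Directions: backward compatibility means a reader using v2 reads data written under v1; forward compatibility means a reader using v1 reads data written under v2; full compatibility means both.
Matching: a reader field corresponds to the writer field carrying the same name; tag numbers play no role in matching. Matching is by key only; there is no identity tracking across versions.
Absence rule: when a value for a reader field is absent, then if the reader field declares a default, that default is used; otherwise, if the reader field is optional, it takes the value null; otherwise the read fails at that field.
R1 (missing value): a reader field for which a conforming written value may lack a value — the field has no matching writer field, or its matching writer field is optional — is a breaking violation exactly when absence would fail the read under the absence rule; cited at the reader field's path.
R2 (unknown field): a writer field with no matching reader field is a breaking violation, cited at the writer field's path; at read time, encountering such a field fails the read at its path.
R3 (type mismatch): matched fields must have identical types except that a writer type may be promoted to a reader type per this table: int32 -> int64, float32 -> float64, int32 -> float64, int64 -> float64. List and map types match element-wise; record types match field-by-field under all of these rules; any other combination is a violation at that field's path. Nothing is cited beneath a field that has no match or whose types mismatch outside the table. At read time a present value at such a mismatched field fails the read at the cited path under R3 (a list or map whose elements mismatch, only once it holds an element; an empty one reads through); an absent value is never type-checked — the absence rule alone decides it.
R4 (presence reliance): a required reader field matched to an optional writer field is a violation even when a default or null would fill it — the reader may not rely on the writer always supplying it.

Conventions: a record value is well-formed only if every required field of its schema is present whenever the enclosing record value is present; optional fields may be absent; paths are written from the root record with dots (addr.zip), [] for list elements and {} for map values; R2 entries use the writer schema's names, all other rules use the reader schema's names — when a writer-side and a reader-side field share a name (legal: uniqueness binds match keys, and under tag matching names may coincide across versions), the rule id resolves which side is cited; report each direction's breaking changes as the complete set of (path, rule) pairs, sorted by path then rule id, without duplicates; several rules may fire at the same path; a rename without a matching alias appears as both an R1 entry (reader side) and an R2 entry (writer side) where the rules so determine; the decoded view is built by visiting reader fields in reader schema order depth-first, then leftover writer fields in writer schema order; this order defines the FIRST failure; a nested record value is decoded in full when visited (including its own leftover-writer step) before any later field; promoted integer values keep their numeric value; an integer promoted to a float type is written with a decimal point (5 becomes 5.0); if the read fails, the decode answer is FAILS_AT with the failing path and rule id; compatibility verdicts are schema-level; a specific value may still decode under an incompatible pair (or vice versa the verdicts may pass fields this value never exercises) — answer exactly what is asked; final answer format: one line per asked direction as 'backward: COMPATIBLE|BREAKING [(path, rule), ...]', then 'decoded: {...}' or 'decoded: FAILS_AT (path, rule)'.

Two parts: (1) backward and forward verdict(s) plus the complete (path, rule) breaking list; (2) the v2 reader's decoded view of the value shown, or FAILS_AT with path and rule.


each type pair in Device: writer, then reader
checking backward for Device: reader v2 against writer v1:
  writer optional, list<bool> -> list<bool>: reader codes maps from writer codes
  writer required, int32 -> int32: reader seq maps from writer seq
  weight: no writer-side match
  writer required, float32 -> float32: reader balance maps from writer balance
  avatar: no writer-side match
  writer optional, bytes -> bytes: reader signature maps from writer signature
  leftover writer field: checksum
  R1 fires at avatar
  R2 fires at checksum
  R4 fires at signature
  => backward verdict for Device: BREAKING, 3 violation(s)
checking forward for Device: reader v1 against writer v2:
  writer optional, list<bool> -> list<bool>: reader codes maps from writer codes
  writer required, int32 -> int32: reader seq maps from writer seq
  writer required, float32 -> float32: reader balance maps from writer balance
  checksum: no writer-side match
  writer required, bytes -> bytes: reader signature maps from writer signature
  leftover writer field: weight
  leftover writer field: avatar
  R2 fires at avatar
  R1 fires at checksum
  R2 fires at weight
  => forward verdict for Device: BREAKING, 3 violation(s)
decode (reader v2):
  codes := null (not supplied -> null)
  seq := 1
  weight := 1.5 (no value, default fills)
  balance := 0.0
  read fails at avatar under R1 (no fill)
  => FAILS_AT (avatar, R1)

backward: BREAKING [(avatar, R1), (checksum, R2), (signature, R4)]; forward: BREAKING [(avatar, R2), (checksum, R1), (weight, R2)]; decoded: FAILS_AT (avatar, R1)


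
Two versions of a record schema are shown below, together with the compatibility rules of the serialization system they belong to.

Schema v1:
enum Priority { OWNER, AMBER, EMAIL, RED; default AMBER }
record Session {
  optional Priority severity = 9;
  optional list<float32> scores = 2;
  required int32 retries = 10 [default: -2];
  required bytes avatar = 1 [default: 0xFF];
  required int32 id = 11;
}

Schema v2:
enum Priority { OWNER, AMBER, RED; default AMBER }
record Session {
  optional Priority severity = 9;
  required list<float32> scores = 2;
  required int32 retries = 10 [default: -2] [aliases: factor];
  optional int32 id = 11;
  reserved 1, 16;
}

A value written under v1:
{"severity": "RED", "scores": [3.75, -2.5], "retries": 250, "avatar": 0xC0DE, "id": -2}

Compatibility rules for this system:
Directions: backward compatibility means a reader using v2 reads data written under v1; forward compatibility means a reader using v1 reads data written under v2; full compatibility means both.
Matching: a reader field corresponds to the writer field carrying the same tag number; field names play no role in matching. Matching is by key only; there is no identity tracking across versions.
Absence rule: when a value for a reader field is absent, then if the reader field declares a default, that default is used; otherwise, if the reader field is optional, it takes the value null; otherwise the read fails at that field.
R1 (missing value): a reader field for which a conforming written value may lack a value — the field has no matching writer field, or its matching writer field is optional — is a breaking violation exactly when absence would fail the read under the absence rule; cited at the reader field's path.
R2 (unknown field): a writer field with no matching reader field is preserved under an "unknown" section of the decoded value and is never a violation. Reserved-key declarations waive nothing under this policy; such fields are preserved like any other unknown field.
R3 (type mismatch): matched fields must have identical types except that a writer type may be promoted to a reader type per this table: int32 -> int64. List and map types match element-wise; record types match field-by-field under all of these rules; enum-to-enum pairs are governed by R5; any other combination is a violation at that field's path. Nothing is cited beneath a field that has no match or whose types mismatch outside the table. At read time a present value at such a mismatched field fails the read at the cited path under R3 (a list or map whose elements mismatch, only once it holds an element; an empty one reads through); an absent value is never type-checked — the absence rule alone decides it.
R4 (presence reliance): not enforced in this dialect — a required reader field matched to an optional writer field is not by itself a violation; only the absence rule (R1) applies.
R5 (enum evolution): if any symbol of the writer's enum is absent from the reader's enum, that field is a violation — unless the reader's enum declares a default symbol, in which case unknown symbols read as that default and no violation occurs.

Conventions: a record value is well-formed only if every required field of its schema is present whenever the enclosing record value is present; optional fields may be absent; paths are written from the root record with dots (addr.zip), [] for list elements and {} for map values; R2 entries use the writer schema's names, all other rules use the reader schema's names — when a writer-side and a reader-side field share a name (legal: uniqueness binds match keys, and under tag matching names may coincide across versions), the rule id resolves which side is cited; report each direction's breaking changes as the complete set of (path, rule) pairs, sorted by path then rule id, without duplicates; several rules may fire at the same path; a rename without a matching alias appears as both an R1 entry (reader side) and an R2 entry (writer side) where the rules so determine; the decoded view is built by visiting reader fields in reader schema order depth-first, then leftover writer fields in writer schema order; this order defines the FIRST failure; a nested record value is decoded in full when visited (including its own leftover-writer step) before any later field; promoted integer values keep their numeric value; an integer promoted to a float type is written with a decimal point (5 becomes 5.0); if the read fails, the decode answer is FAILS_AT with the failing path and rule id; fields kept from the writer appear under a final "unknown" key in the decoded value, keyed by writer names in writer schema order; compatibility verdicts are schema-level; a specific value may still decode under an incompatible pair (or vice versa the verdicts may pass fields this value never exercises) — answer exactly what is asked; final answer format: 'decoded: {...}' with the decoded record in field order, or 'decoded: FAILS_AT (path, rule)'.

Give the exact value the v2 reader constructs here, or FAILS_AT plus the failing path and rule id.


the writer's type comes first in each Session pair
migrating the Session value to v2:
  severity := "RED"
  scores := [3.75, -2.5]
  retries := 250
  id := -2
  writer avatar: kept under "unknown"
  => decoded: {"severity": "RED", "scores": [3.75, -2.5], "retries": 250, "id": -2, "unknown": {"avatar": 0xC0DE}}
diffs on Session not affecting the asked answer:
  field scores in record Session: optional changed to required -> schema-level compatibility only; this Session value's decode is unchanged
  enum Priority (field severity in record Session): symbol EMAIL removed -> fires no rule on Session under this dialect and leaves the result unchanged
  field id in record Session: required changed to optional -> schema-level compatibility only; this Session value's decode is unchanged

decoded: {"severity": "RED", "scores": [3.75, -2.5], "retries": 250, "id": -2, "unknown": {"avatar": 0xC0DE}}


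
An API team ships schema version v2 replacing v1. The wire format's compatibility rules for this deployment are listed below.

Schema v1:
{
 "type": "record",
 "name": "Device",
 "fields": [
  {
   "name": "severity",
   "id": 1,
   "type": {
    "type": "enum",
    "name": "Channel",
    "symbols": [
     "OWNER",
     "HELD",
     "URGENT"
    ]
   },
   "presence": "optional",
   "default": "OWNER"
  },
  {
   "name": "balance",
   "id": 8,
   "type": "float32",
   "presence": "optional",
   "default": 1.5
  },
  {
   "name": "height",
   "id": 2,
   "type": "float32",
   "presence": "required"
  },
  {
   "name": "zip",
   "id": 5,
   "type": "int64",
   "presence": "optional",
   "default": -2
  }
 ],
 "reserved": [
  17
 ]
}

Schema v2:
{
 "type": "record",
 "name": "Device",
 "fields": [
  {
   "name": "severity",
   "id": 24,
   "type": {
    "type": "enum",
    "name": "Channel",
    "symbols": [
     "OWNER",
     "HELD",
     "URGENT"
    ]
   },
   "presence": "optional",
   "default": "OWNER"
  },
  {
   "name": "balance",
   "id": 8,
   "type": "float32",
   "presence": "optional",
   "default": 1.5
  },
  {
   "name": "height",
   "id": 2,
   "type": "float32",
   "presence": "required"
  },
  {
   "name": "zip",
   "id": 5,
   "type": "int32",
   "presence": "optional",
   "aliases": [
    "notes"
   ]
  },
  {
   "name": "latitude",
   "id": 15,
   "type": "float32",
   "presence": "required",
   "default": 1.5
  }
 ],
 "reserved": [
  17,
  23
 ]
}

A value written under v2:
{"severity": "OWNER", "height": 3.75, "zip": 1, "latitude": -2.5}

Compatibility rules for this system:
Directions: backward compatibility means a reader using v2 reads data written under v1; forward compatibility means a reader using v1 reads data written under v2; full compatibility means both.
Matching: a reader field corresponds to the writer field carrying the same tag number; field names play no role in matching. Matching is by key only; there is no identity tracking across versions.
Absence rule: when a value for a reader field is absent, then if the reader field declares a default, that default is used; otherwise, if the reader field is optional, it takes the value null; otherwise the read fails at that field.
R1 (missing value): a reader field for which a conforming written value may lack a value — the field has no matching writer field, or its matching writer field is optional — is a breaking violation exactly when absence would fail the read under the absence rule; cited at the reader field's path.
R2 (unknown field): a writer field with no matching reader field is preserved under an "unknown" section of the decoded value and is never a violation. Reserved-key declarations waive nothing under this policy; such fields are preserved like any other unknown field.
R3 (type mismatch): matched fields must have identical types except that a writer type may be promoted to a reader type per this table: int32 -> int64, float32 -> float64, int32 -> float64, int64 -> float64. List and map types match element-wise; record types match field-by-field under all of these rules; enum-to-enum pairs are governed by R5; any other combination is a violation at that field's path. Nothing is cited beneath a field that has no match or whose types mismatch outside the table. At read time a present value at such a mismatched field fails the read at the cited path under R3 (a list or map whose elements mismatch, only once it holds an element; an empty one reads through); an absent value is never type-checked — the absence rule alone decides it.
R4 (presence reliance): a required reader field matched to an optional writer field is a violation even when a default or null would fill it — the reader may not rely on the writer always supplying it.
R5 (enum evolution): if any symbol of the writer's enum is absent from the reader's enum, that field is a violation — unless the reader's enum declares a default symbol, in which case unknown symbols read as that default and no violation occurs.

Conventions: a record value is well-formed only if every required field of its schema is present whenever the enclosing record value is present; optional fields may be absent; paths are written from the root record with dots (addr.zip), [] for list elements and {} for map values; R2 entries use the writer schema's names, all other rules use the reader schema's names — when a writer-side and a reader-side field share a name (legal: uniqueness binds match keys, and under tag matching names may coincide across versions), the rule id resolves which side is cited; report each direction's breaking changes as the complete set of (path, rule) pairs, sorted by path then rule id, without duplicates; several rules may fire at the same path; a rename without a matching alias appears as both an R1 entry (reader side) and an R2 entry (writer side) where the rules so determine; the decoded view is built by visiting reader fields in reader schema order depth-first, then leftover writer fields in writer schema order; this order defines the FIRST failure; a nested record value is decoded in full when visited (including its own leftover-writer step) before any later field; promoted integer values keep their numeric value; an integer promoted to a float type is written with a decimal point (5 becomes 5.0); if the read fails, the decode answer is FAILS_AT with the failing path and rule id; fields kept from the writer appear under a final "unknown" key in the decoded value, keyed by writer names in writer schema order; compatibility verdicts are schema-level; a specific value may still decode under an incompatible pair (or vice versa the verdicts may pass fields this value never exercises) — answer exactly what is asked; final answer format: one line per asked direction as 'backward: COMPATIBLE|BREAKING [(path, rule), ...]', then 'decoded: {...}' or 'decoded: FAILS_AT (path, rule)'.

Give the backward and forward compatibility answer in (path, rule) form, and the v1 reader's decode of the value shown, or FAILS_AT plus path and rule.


backward: BREAKING [(zip, R3)]; forward: COMPATIBLE []; decoded: {"severity": "OWNER", "balance": 1.5, "height": 3.75, "zip": 1, "unknown": {"severity": "OWNER", "latitude": -2.5}}

in Device below, arrows point writer -> reader
backward on Device — v2 reading data written by v1:
  severity: no writer match
  balance: float32 -> float32, writer optional; from balance
  height: float32 -> float32, writer required; from height
  zip: int64 -> int32, writer optional; from zip
  latitude: no writer match
  severity (writer side), unknown to reader
  R3 fires at zip
  backward on Device therefore BREAKING (1)
forward on Device — v1 reading data written by v2:
  severity: no writer match
  balance: float32 -> float32, writer optional; from balance
  height: float32 -> float32, writer required; from height
  zip: int32 -> int64, writer optional; from zip
  severity (writer side), unknown to reader
  latitude (writer side), unknown to reader
  => forward: COMPATIBLE
decoding the Device value with the v1 reader:
  severity := "OWNER" (no value, default fills)
  balance := 1.5 (no value, default fills)
  height := 3.75
  zip := 1 (int32 -> int64)
  writer severity: kept under "unknown"
  writer latitude: kept under "unknown"
  => decoded: {"severity": "OWNER", "balance": 1.5, "height": 3.75, "zip": 1, "unknown": {"severity": "OWNER", "latitude": -2.5}}


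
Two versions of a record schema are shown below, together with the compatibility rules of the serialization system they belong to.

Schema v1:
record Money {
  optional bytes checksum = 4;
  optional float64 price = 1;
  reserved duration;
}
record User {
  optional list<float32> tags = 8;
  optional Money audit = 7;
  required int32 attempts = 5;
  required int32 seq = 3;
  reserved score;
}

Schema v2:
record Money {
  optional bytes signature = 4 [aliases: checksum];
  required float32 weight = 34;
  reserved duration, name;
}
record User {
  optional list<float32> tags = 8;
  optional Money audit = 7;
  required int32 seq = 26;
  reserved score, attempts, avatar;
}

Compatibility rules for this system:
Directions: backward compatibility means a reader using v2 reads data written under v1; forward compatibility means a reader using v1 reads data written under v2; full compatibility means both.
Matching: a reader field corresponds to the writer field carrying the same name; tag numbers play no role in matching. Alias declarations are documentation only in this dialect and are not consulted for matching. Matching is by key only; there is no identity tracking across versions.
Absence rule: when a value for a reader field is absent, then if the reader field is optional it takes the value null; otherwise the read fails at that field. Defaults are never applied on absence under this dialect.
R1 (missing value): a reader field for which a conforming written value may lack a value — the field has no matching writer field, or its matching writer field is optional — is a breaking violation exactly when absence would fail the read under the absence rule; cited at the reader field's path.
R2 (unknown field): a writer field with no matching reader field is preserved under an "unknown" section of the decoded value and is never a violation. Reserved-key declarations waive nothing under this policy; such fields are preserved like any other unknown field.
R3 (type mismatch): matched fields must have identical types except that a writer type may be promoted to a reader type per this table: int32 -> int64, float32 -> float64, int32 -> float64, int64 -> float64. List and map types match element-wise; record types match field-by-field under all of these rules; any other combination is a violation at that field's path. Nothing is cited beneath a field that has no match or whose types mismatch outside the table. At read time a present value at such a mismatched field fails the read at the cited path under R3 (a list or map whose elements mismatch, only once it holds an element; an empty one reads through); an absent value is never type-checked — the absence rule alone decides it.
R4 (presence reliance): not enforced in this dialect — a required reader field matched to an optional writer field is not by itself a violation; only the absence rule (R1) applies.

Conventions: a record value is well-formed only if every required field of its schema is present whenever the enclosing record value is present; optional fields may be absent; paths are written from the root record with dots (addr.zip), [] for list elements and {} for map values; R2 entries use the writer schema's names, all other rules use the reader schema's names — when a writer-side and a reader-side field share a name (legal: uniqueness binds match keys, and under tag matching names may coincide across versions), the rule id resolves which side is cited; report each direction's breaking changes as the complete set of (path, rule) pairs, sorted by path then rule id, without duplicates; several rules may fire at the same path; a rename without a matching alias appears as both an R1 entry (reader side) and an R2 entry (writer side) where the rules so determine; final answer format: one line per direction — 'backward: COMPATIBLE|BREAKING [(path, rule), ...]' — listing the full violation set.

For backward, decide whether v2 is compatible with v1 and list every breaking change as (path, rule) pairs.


backward: BREAKING [(audit.weight, R1)]

in User below, arrows point writer -> reader
backward for User (reader v2, writer v1):
  tags: list<float32> -> list<float32>, writer optional; from tags
  audit: Money -> Money, writer optional; from audit
  seq: int32 -> int32, writer required; from seq
  leftover writer field: attempts
  audit.signature has no writer counterpart
  audit.weight has no writer counterpart
  leftover writer field: audit.checksum
  leftover writer field: audit.price
  breaking: (audit.weight, R1)
  => backward: BREAKING (1)
the other User changes do not affect what is asked:
  field seq in record User: tag 3 changed to 26 -> triggers nothing under User's printed rules — same verdict
  removed field price from record Money -> triggers nothing under User's printed rules — same verdict
  removed field attempts from record User (its key "attempts" joins the reserved list) -> its effect on User is confined to the forward direction, not asked
  renamed field checksum to signature in record Money (alias checksum declared on the renamed field) -> triggers nothing under User's printed rules — same verdict


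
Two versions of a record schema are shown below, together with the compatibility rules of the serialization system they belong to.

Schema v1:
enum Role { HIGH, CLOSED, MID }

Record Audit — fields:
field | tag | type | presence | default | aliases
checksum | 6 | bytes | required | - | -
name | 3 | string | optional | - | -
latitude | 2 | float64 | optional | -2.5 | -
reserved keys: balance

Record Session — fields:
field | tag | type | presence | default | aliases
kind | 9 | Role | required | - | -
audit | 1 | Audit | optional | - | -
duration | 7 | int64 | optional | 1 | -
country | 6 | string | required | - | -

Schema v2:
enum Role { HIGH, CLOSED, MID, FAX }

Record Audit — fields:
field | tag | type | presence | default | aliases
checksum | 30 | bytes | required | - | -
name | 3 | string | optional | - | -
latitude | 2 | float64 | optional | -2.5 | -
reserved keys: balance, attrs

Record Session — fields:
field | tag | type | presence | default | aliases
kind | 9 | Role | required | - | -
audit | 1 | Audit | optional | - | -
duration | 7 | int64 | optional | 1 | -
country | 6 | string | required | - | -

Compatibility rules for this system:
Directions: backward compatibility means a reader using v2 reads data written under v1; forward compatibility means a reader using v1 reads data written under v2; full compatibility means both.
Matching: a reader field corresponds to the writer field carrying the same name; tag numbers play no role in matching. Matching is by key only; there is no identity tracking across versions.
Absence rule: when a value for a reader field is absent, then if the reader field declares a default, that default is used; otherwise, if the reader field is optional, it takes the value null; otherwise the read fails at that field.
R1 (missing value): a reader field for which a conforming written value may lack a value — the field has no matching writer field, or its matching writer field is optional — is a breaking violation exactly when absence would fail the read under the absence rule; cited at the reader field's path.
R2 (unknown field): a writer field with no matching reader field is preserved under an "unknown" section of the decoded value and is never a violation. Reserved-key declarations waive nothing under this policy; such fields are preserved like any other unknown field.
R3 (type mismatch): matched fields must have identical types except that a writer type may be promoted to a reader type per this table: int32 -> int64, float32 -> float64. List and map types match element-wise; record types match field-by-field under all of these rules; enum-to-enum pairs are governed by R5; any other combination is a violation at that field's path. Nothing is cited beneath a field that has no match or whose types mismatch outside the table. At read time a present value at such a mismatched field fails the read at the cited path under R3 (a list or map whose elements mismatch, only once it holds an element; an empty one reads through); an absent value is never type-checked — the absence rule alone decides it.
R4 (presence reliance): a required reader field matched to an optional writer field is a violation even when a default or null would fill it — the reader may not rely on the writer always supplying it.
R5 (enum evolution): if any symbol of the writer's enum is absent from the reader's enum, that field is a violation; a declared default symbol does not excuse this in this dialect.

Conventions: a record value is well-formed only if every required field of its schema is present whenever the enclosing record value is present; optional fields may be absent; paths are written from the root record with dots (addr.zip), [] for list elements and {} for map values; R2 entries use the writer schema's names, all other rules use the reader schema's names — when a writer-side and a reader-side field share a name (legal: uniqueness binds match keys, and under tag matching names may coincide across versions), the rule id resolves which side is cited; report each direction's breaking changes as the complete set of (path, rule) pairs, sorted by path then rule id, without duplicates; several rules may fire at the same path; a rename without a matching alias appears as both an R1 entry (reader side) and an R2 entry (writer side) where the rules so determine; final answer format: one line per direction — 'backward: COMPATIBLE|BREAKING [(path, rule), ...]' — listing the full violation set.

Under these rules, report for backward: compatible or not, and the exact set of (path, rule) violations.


backward: COMPATIBLE []

arrows below run writer -> reader for Session
checking backward for Session: reader v2 against writer v1:
  Role -> Role, writer required: kind aligns to kind
  Audit -> Audit, writer optional: audit aligns to audit
  int64 -> int64, writer optional: duration aligns to duration
  string -> string, writer required: country aligns to country
  bytes -> bytes, writer required: audit.checksum aligns to audit.checksum
  string -> string, writer optional: audit.name aligns to audit.name
  float64 -> float64, writer optional: audit.latitude aligns to audit.latitude
  => backward verdict for Session: COMPATIBLE, no violations
diffs on Session not affecting the asked answer:
  field checksum in record Audit: tag 6 changed to 30 -> inert for the asked Session verdict: nothing fires
  enum Role (field kind in record Session): symbol FAX added -> affects forward compatibility only, which is not asked


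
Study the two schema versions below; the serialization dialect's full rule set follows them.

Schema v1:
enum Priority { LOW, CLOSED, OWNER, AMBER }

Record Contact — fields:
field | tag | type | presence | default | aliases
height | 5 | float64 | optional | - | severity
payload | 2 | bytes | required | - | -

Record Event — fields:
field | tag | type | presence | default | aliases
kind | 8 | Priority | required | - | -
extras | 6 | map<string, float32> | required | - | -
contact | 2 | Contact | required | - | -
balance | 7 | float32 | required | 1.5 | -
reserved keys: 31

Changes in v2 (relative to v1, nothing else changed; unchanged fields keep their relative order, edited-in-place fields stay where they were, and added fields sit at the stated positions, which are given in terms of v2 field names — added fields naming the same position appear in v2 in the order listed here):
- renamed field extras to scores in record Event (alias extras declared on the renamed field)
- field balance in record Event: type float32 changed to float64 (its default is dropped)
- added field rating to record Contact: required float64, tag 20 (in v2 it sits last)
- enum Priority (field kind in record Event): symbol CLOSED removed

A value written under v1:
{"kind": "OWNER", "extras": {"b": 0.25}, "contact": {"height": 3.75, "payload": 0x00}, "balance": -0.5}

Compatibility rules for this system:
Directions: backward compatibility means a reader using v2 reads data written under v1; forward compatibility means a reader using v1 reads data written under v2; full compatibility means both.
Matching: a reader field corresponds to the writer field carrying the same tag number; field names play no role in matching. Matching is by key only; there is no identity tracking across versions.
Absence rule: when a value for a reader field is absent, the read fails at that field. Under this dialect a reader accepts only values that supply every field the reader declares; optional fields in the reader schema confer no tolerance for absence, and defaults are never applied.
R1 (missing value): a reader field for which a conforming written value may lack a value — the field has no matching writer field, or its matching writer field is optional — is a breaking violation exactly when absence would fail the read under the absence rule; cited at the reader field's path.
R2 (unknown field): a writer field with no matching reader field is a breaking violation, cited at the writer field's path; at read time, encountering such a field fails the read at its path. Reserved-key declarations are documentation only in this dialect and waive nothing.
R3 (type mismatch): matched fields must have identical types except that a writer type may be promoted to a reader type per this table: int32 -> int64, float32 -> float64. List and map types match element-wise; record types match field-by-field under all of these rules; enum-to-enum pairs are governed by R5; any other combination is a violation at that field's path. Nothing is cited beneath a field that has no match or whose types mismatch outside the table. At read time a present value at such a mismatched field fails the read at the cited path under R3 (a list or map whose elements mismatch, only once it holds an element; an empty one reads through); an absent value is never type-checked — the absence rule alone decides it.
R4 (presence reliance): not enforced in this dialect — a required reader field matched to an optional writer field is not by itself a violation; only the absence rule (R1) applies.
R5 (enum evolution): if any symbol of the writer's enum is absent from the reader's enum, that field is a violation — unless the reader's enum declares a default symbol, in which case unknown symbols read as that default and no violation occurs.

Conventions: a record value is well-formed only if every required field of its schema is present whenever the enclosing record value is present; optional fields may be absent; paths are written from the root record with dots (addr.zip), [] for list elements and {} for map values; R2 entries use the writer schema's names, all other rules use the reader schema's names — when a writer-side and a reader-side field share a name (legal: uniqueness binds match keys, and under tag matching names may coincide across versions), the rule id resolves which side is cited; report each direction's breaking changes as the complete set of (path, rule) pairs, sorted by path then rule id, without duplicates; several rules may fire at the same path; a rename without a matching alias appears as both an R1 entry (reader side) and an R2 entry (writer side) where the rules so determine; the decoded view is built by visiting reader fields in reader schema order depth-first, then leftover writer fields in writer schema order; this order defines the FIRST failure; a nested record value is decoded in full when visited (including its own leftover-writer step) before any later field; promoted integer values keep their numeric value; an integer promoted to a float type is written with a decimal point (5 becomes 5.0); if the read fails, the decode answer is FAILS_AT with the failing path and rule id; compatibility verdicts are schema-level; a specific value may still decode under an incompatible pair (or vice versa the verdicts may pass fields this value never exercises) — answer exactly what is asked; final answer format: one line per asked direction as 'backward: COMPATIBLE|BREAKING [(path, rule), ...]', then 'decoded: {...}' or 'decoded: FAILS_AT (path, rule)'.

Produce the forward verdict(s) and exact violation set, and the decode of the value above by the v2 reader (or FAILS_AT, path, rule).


forward: BREAKING [(balance, R3), (contact.height, R1), (contact.rating, R2)]; decoded: FAILS_AT (contact.rating, R1)

each type pair in Event: writer, then reader
checking forward for Event: reader v1 against writer v2:
  kind: paired with writer kind (Priority -> Priority; writer required)
  extras: paired with writer scores (map<string, float32> -> map<string, float32>; writer required)
  contact: paired with writer contact (Contact -> Contact; writer required)
  balance: paired with writer balance (float64 -> float32; writer required)
  contact.height: paired with writer contact.height (float64 -> float64; writer optional)
  contact.payload: paired with writer contact.payload (bytes -> bytes; writer required)
  leftover writer field: contact.rating
  breaking: (balance, R3)
  breaking: (contact.height, R1)
  breaking: (contact.rating, R2)
  => 3 violation(s): forward is BREAKING for Event
decoding the Event value with the v2 reader:
  kind := "OWNER"
  scores := {"b": 0.25} (from writer extras)
  contact.height := 3.75
  contact.payload := 0x00
  read fails at contact.rating under R1 (no fill)
  => FAILS_AT (contact.rating, R1)
the rest of the Event diff is inert for this question:
  renamed field extras to scores in record Event (alias extras declared on the renamed field) -> no rule fires on it in Event's dialect; the asked verdict holds
  enum Priority (field kind in record Event): symbol CLOSED removed -> matters only for Event's backward compatibility — outside the asked direction
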